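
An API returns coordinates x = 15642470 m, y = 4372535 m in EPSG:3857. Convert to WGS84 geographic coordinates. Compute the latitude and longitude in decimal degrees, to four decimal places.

lat 36.5209°, lon 140.5187°

R = 6378137 m. λ = x/R = 140.51869882°.
φ = 2·arctan(exp(y/R)) − 90° = 2·arctan(1.98486) − 90° = 36.52089878°.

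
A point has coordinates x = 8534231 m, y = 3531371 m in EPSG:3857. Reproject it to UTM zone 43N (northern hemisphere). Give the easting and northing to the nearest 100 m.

E 660200 m, N 3343900 m

Web Mercator inverse (R = 6378137 m) → φ = 30.21620218°, λ = 76.66430146°.
UTM 43N forward: E = 660180.135 m, N = 3343913.711 m.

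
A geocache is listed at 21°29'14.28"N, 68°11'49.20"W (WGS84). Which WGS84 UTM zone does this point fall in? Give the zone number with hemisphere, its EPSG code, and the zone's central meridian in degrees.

Zone 19N (EPSG:32619), central meridian -69°

UTM zone = ⌊(λ + 180)/6⌋ + 1; -68.1970° ∈ [-72°, -66°) → zone 19.
Hemisphere: N (φ ≥ 0).
Central meridian λ₀ = 6×19 − 183 = -69°.
EPSG code: 32619.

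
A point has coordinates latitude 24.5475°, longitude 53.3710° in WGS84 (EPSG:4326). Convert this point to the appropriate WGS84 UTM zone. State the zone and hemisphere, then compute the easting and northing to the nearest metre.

Longitude 53.3710° lies in the 6° band [48°, 54°), giving zone 39; latitude is north of the equator, so 39N.
Zone 39 central meridian λ₀ = 6×39 − 183 = 51°; Δλ = +2.3710°.
Transverse Mercator on WGS84 with k₀ = 0.9996 gives E = 740170.930 m, N = 2716909.878 m.

Zone 39N: E 740171 m, N 2716910 m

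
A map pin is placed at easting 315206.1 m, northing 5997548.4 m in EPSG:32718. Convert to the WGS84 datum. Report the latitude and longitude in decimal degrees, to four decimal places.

lat -36.1492°, lon -77.0541°

Zone 18S: λ₀ = -75°, k₀ = 0.9996, false easting 500000 m, false northing 10000000 m.
Meridian distance M = (N − FN)/k₀ = -4004053.2 m.
Inverse transverse Mercator on WGS84 gives φ = -36.14919982°, λ = -77.05409949°.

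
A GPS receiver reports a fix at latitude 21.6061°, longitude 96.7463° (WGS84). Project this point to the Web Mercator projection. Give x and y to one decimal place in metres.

Web Mercator is spherical with R = a = 6378137 m.
x = R·λ = 6378137 × 1.688541474 = 10769748.852 m.
y = R·ln tan(π/4 + φ/2) = 6378137 × 0.386366430 = 2464298.025 m.

x 10769748.9 m, y 2464298.0 m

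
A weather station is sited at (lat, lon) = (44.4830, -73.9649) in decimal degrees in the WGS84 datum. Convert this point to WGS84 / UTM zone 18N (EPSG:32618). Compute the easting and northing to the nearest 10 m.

E 582310 m, N 4926040 m

Zone 18 central meridian λ₀ = 6×18 − 183 = -75°; Δλ = +1.0351°.
Transverse Mercator on WGS84 with k₀ = 0.9996 gives E = 582312.117 m, N = 4926041.876 m.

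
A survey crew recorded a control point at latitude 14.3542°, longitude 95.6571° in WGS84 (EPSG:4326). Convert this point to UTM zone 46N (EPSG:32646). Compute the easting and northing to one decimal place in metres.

E 786588.1 m, N 1588548.0 m

Zone 46 central meridian λ₀ = 6×46 − 183 = 93°; Δλ = +2.6571°.
Transverse Mercator on WGS84 with k₀ = 0.9996 gives E = 786588.076 m, N = 1588547.975 m.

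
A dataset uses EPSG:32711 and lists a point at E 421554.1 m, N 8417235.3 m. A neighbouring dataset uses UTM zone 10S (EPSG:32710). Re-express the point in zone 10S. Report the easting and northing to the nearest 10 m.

E 1069320 m, N 8410870 m

UTM 11S → geographic: φ = -14.31569957°, λ = -117.72739969°.
UTM 10S (λ₀ = -123°) forward: E = 1069316.659 m, N = 8410867.841 m.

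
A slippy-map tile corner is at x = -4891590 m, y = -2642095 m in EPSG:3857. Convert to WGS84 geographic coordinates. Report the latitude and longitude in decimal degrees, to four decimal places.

lat -23.0833°, lon -43.9419°

R = 6378137 m. λ = x/R = -43.94190061°.
φ = 2·arctan(exp(y/R)) − 90° = 2·arctan(0.66084) − 90° = -23.08329606°.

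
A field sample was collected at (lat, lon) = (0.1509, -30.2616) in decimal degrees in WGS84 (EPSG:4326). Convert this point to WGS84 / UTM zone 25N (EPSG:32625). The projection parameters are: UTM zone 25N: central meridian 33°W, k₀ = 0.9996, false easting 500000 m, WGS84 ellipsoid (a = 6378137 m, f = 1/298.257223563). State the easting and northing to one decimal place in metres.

E 804831.2 m, N 16698.2 m

Zone 25 central meridian λ₀ = 6×25 − 183 = -33°; Δλ = +2.7384°.
Transverse Mercator on WGS84 with k₀ = 0.9996 gives E = 804831.165 m, N = 16698.181 m.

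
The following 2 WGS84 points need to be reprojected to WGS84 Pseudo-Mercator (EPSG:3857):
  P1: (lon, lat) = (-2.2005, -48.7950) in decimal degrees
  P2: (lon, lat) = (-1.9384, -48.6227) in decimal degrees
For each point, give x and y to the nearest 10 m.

P1: x -244960 m, y -6240150 m; P2: x -215780 m, y -6211080 m

Web Mercator: x = R·λ, y = R·ln tan(π/4+φ/2), R = 6378137 m.
P1 (-48.7950°, -2.2005°) → (-244958.539, -6240148.498) m.
P2 (-48.6227°, -1.9384°) → (-215781.701, -6211082.288) m.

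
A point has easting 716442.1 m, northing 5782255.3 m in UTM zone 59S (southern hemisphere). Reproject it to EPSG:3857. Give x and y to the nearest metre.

Unproject from UTM 59S (λ₀ = 171°) → φ = -38.08159969°, λ = 173.46779988°.
Web Mercator (R = 6378137 m): x = 19310347.152 m, y = -4590959.534 m.

x 19310347 m, y -4590960 m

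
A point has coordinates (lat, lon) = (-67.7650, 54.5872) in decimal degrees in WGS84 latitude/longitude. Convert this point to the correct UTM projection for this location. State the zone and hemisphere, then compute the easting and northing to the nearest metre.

Zone 40S: E 398133 m, N 2481350 m

Longitude 54.5872° lies in the 6° band [54°, 60°), giving zone 40; latitude is south of the equator, so 40S.
Zone 40 central meridian λ₀ = 6×40 − 183 = 57°; Δλ = -2.4128°.
Transverse Mercator on WGS84 with k₀ = 0.9996 gives E = 398132.739 m, N = 2481349.968 m.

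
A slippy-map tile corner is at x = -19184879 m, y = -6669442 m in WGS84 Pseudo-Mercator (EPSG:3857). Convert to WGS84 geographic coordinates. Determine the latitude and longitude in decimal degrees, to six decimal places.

lat -51.271398°, lon -172.340700°

R = 6378137 m. λ = x/R = -172.34070030°.
φ = 2·arctan(exp(y/R)) − 90° = 2·arctan(0.35146) − 90° = -51.27139786°.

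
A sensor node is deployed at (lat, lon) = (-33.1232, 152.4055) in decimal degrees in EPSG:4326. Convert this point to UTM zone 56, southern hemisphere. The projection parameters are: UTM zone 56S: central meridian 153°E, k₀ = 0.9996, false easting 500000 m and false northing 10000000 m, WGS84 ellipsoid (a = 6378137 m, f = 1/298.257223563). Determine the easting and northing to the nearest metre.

Zone 56 central meridian λ₀ = 6×56 − 183 = 153°; Δλ = -0.5945°.
Transverse Mercator on WGS84 with k₀ = 0.9996 gives E = 444541.195 m, N = 6334897.732 m.

E 444541 m, N 6334898 m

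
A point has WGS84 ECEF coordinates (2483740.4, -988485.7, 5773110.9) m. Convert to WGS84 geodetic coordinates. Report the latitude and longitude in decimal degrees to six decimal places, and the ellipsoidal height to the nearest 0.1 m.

lat 65.300100°, lon -21.701700°, h 1474.8 m

λ = atan2(Y, X) = -21.70169969°; p = √(X²+Y²) = 2673213.5 m.
Bowring's method on WGS84 (a = 6378137 m, b = 6356752.314 m) gives φ = 65.30010018°, h = 1474.823 m.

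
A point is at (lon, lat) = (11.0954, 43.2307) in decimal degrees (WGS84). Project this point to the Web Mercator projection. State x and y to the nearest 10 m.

Web Mercator is spherical with R = a = 6378137 m.
x = R·λ = 6378137 × 0.193651262 = 1235134.278 m.
y = R·ln tan(π/4 + φ/2) = 6378137 × 0.838356549 = 5347152.924 m.

x 1235130 m, y 5347150 m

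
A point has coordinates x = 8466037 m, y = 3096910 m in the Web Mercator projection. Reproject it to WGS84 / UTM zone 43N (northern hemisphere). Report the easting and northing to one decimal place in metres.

Web Mercator inverse (R = 6378137 m) → φ = 26.78719788°, λ = 76.05170433°.
UTM 43N forward: E = 604544.249 m, N = 2963298.259 m.

E 604544.2 m, N 2963298.3 m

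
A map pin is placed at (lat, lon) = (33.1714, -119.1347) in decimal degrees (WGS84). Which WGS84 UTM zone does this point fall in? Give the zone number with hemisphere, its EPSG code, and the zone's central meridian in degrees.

Zone 11N (EPSG:32611), central meridian -117°

UTM zone = ⌊(λ + 180)/6⌋ + 1; -119.1347° ∈ [-120°, -114°) → zone 11.
Hemisphere: N (φ ≥ 0).
Central meridian λ₀ = 6×11 − 183 = -117°.
EPSG code: 32611.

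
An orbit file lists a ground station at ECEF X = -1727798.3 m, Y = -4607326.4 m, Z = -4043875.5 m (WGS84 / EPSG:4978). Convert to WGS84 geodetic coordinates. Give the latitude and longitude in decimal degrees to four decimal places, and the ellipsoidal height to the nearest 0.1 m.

lat -39.6029°, lon -110.5566°, h -371.8 m

λ = atan2(Y, X) = -110.55660016°; p = √(X²+Y²) = 4920644.6 m.
Bowring's method on WGS84 (a = 6378137 m, b = 6356752.314 m) gives φ = -39.60290004°, h = -371.752 m.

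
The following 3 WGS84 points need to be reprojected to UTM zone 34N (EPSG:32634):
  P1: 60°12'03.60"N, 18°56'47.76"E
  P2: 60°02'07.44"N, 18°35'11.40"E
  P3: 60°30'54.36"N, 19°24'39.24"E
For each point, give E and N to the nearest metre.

P1: E 386174 m, N 6675567 m; P2: E 365544 m, N 6657808 m; P3: E 412751 m, N 6709832 m

UTM zone 34N: λ₀ = 21°, k₀ = 0.9996.
P1 (60.2010°, 18.9466°) → (386173.911, 6675566.713) m.
P2 (60.0354°, 18.5865°) → (365544.330, 6657807.512) m.
P3 (60.5151°, 19.4109°) → (412750.937, 6709832.275) m.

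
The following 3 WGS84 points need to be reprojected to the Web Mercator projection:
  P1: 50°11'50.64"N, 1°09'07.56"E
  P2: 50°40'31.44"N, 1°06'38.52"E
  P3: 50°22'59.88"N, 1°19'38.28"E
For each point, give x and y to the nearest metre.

P1: x 128251 m, y 6480532 m; P2: x 123643 m, y 6564075 m; P3: x 147754 m, y 6512923 m

Web Mercator: x = R·λ, y = R·ln tan(π/4+φ/2), R = 6378137 m.
P1 (50.1974°, 1.1521°) → (128251.185, 6480532.487) m.
P2 (50.6754°, 1.1107°) → (123642.558, 6564075.356) m.
P3 (50.3833°, 1.3273°) → (147754.360, 6512923.179) m.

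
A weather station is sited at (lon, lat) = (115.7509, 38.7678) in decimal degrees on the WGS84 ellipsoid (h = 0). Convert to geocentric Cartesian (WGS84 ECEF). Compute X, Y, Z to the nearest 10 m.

X -2163390 m, Y 4485000 m, Z 3972250 m

WGS84: a = 6378137 m, e² = 0.006694380; N(φ) = a/√(1−e²sin²φ) = 6386524.041 m.
X = (N+h)·cosφ·cosλ = -2163394.463 m; Y = (N+h)·cosφ·sinλ = 4485000.890 m; Z = (N(1−e²)+h)·sinφ = 3972251.497 m.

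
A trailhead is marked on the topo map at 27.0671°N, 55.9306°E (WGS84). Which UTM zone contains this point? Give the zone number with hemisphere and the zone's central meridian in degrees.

Zone 40N, central meridian 57°

UTM zone = ⌊(λ + 180)/6⌋ + 1; 55.9306° ∈ [54°, 60°) → zone 40.
Hemisphere: N (φ ≥ 0).
Central meridian λ₀ = 6×40 − 183 = 57°.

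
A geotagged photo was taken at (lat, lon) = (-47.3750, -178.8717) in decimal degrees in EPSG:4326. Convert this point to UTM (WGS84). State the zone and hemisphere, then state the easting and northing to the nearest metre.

Zone 1S: E 358704 m, N 4751464 m

Longitude -178.8717° lies in the 6° band [-180°, -174°), giving zone 1; latitude is south of the equator, so 1S.
Zone 1 central meridian λ₀ = 6×1 − 183 = -177°; Δλ = -1.8717°.
Transverse Mercator on WGS84 with k₀ = 0.9996 gives E = 358703.654 m, N = 4751463.691 m.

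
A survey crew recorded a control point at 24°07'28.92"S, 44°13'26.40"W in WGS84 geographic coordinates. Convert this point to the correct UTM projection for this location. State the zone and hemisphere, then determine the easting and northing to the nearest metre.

Longitude -44.2240° lies in the 6° band [-48°, -42°), giving zone 23; latitude is south of the equator, so 23S.
Zone 23 central meridian λ₀ = 6×23 − 183 = -45°; Δλ = +0.7760°.
Transverse Mercator on WGS84 with k₀ = 0.9996 gives E = 578853.170 m, N = 7331749.063 m.

Zone 23S: E 578853 m, N 7331749 m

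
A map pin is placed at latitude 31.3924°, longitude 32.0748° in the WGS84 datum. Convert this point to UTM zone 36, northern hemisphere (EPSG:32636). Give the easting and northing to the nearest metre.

E 412037 m, N 3473461 m

Zone 36 central meridian λ₀ = 6×36 − 183 = 33°; Δλ = -0.9252°.
Transverse Mercator on WGS84 with k₀ = 0.9996 gives E = 412036.784 m, N = 3473460.999 m.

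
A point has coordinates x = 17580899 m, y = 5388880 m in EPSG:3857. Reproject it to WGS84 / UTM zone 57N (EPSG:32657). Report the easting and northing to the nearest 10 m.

E 413650 m, N 4817250 m

Web Mercator inverse (R = 6378137 m) → φ = 43.50319757°, λ = 157.93190280°.
UTM 57N forward: E = 413654.687 m, N = 4817250.562 m.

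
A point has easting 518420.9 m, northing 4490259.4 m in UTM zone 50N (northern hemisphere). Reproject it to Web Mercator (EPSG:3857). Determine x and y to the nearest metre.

x 13048604 m, y 4948082 m

Unproject from UTM 50N (λ₀ = 117°) → φ = 40.56289994°, λ = 117.21760045°.
Web Mercator (R = 6378137 m): x = 13048603.594 m, y = 4948081.722 m.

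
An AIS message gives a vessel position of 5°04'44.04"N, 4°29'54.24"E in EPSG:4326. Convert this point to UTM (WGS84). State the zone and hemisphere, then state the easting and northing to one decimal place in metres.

Zone 31N: E 666102.9 m, N 561578.1 m

Longitude 4.4984° lies in the 6° band [0°, 6°), giving zone 31; latitude is north of the equator, so 31N.
Zone 31 central meridian λ₀ = 6×31 − 183 = 3°; Δλ = +1.4984°.
Transverse Mercator on WGS84 with k₀ = 0.9996 gives E = 666102.881 m, N = 561578.105 m.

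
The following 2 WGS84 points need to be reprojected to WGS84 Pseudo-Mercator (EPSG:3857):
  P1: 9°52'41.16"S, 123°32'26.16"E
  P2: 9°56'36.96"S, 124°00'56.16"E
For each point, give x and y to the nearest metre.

P1: x 13752477 m, y -1105113 m; P2: x 13805353 m, y -1112515 m

Web Mercator: x = R·λ, y = R·ln tan(π/4+φ/2), R = 6378137 m.
P1 (-9.8781°, 123.5406°) → (13752476.684, -1105113.366) m.
P2 (-9.9436°, 124.0156°) → (13805353.442, -1112515.253) m.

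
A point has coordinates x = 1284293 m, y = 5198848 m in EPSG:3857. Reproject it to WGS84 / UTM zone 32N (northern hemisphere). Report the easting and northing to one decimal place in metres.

Web Mercator inverse (R = 6378137 m) → φ = 42.25229997°, λ = 11.53700031°.
UTM 32N forward: E = 709282.986 m, N = 4680905.990 m.

E 709283.0 m, N 4680906.0 m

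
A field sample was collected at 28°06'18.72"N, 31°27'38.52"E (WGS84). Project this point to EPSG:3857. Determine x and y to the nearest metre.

Web Mercator is spherical with R = a = 6378137 m.
x = R·λ = 6378137 × 0.549092800 = 3502189.104 m.
y = R·ln tan(π/4 + φ/2) = 6378137 × 0.511472800 = 3262243.589 m.

x 3502189 m, y 3262244 m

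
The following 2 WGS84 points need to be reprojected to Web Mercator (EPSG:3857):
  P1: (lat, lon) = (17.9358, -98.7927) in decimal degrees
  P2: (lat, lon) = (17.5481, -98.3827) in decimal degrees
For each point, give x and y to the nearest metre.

Web Mercator: x = R·λ, y = R·ln tan(π/4+φ/2), R = 6378137 m.
P1 (17.9358°, -98.7927°) → (-10997553.058, 2030035.414) m.
P2 (17.5481°, -98.3827°) → (-10951912.067, 1984721.559) m.

P1: x -10997553 m, y 2030035 m; P2: x -10951912 m, y 1984722 m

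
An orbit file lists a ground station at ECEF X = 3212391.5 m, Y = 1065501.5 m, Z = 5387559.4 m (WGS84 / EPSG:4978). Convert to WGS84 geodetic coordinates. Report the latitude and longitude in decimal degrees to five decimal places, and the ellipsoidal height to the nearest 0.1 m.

lat 58.03590°, lon 18.34990°, h -349.1 m

λ = atan2(Y, X) = 18.34989931°; p = √(X²+Y²) = 3384487.1 m.
Bowring's method on WGS84 (a = 6378137 m, b = 6356752.314 m) gives φ = 58.03590026°, h = -349.068 m.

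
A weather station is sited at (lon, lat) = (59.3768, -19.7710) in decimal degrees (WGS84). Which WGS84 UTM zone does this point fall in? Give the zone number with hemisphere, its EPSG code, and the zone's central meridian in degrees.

Zone 40S (EPSG:32740), central meridian 57°

UTM zone = ⌊(λ + 180)/6⌋ + 1; 59.3768° ∈ [54°, 60°) → zone 40.
Hemisphere: S (φ < 0).
Central meridian λ₀ = 6×40 − 183 = 57°.
EPSG code: 32740.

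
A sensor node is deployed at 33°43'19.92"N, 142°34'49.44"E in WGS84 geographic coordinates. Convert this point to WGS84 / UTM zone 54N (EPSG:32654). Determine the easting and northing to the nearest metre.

Zone 54 central meridian λ₀ = 6×54 − 183 = 141°; Δλ = +1.5804°.
Transverse Mercator on WGS84 with k₀ = 0.9996 gives E = 646427.073 m, N = 3732476.070 m.

E 646427 m, N 3732476 m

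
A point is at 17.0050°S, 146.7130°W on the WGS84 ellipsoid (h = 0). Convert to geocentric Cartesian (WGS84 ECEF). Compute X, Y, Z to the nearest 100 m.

X -5100000 m, Y -3348400 m, Z -1853400 m

WGS84: a = 6378137 m, e² = 0.006694380; N(φ) = a/√(1−e²sin²φ) = 6379963.751 m.
X = (N+h)·cosφ·cosλ = -5100043.043 m; Y = (N+h)·cosφ·sinλ = -3348445.891 m; Z = (N(1−e²)+h)·sinφ = -1853362.569 m.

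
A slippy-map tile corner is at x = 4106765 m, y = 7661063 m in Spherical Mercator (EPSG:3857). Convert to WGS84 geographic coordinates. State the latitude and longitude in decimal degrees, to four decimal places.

R = 6378137 m. λ = x/R = 36.89169768°.
φ = 2·arctan(exp(y/R)) − 90° = 2·arctan(3.32392) − 90° = 56.51219855°.

lat 56.5122°, lon 36.8917°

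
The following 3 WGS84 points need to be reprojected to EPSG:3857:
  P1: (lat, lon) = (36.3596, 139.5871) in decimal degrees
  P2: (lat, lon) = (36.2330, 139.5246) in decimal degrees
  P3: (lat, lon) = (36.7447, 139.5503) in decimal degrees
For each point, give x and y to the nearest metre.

P1: x 15538765 m, y 4350215 m; P2: x 15531807 m, y 4332729 m; P3: x 15534668 m, y 4403581 m

Web Mercator: x = R·λ, y = R·ln tan(π/4+φ/2), R = 6378137 m.
P1 (36.3596°, 139.5871°) → (15538764.893, 4350215.262) m.
P2 (36.2330°, 139.5246°) → (15531807.425, 4332729.357) m.
P3 (36.7447°, 139.5503°) → (15534668.336, 4403580.752) m.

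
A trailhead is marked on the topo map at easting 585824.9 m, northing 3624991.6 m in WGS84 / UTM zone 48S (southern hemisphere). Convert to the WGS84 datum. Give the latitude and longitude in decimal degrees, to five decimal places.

Zone 48S: λ₀ = 105°, k₀ = 0.9996, false easting 500000 m, false northing 10000000 m.
Meridian distance M = (N − FN)/k₀ = -6377559.4 m.
Inverse transverse Mercator on WGS84 gives φ = -57.50949967°, λ = 106.43250053°.

lat -57.50950°, lon 106.43250°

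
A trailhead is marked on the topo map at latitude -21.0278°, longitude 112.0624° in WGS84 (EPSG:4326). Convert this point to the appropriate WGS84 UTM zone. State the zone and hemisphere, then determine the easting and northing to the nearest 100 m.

Longitude 112.0624° lies in the 6° band [108°, 114°), giving zone 49; latitude is south of the equator, so 49S.
Zone 49 central meridian λ₀ = 6×49 − 183 = 111°; Δλ = +1.0624°.
Transverse Mercator on WGS84 with k₀ = 0.9996 gives E = 610398.243 m, N = 7674408.364 m.

Zone 49S: E 610400 m, N 7674400 m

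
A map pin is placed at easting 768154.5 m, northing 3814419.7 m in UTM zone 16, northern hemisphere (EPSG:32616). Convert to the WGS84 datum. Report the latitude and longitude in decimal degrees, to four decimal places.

Zone 16N: λ₀ = -87°, k₀ = 0.9996, false easting 500000 m.
Meridian distance M = (N − FN)/k₀ = 3815946.1 m.
Inverse transverse Mercator on WGS84 gives φ = 34.43649963°, λ = -84.08170008°.

lat 34.4365°, lon -84.0817°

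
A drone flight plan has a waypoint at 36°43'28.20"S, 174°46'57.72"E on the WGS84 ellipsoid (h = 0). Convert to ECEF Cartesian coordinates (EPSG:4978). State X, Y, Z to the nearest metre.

WGS84: a = 6378137 m, e² = 0.006694380; N(φ) = a/√(1−e²sin²φ) = 6385784.342 m.
X = (N+h)·cosφ·cosλ = -5097128.691 m; Y = (N+h)·cosφ·sinλ = 465426.876 m; Z = (N(1−e²)+h)·sinφ = -3792931.832 m.

X -5097129 m, Y 465427 m, Z -3792932 m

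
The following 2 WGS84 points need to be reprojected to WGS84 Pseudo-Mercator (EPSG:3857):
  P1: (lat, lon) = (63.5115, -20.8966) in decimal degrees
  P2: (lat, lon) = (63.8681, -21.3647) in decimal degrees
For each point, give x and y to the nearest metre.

Web Mercator: x = R·λ, y = R·ln tan(π/4+φ/2), R = 6378137 m.
P1 (63.5115°, -20.8966°) → (-2326198.871, 9226785.311) m.
P2 (63.8681°, -21.3647°) → (-2378307.525, 9316348.402) m.

P1: x -2326199 m, y 9226785 m; P2: x -2378308 m, y 9316348 m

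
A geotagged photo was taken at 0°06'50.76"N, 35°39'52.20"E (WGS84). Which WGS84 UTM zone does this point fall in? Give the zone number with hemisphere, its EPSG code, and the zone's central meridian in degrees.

UTM zone = ⌊(λ + 180)/6⌋ + 1; 35.6645° ∈ [30°, 36°) → zone 36.
Hemisphere: N (φ ≥ 0).
Central meridian λ₀ = 6×36 − 183 = 33°.
EPSG code: 32636.

Zone 36N (EPSG:32636), central meridian 33°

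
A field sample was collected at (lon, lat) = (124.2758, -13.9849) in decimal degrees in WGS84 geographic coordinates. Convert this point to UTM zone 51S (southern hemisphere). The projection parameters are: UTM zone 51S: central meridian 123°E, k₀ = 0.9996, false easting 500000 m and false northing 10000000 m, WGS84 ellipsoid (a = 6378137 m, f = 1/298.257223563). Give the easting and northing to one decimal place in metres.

E 637793.8 m, N 8453572.9 m

Zone 51 central meridian λ₀ = 6×51 − 183 = 123°; Δλ = +1.2758°.
Transverse Mercator on WGS84 with k₀ = 0.9996 gives E = 637793.751 m, N = 8453572.887 m.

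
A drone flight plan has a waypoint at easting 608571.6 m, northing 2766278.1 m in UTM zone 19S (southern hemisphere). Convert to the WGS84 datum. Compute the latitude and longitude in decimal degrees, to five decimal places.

Zone 19S: λ₀ = -69°, k₀ = 0.9996, false easting 500000 m, false northing 10000000 m.
Meridian distance M = (N − FN)/k₀ = -7236616.5 m.
Inverse transverse Mercator on WGS84 gives φ = -65.20879960°, λ = -66.67910008°.

lat -65.20880°, lon -66.67910°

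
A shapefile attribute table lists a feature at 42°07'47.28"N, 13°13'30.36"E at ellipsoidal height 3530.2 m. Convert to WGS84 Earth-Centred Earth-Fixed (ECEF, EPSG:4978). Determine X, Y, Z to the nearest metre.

X 4614248 m, Y 1084395 m, Z 4258675 m

WGS84: a = 6378137 m, e² = 0.006694380; N(φ) = a/√(1−e²sin²φ) = 6387765.508 m.
X = (N+h)·cosφ·cosλ = 4614248.267 m; Y = (N+h)·cosφ·sinλ = 1084394.981 m; Z = (N(1−e²)+h)·sinφ = 4258675.274 m.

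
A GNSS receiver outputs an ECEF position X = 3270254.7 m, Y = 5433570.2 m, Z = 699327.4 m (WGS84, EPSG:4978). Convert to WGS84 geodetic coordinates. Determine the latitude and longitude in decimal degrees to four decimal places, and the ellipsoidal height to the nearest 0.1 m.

lat 6.3348°, lon 58.9579°, h 2349.2 m

λ = atan2(Y, X) = 58.95789984°; p = √(X²+Y²) = 6341786.1 m.
Bowring's method on WGS84 (a = 6378137 m, b = 6356752.314 m) gives φ = 6.33480013°, h = 2349.229 m.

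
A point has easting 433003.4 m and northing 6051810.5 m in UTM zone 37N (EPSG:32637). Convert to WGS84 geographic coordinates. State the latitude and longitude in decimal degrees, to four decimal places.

lat 54.6093°, lon 37.9627°

Zone 37N: λ₀ = 39°, k₀ = 0.9996, false easting 500000 m.
Meridian distance M = (N − FN)/k₀ = 6054232.2 m.
Inverse transverse Mercator on WGS84 gives φ = 54.60929957°, λ = 37.96269936°.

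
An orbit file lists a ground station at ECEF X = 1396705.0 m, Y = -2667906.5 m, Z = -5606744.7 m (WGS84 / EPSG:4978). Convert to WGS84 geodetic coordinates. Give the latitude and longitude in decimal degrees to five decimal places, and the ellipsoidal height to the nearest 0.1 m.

lat -61.91970°, lon -62.36700°, h 2761.4 m

λ = atan2(Y, X) = -62.36699949°; p = √(X²+Y²) = 3011396.7 m.
Bowring's method on WGS84 (a = 6378137 m, b = 6356752.314 m) gives φ = -61.91969997°, h = 2761.364 m.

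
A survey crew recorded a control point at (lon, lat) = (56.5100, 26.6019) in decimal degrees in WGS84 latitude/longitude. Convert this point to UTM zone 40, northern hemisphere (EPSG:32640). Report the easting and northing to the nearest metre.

Zone 40 central meridian λ₀ = 6×40 − 183 = 57°; Δλ = -0.4900°.
Transverse Mercator on WGS84 with k₀ = 0.9996 gives E = 451214.177 m, N = 2942436.663 m.

E 451214 m, N 2942437 m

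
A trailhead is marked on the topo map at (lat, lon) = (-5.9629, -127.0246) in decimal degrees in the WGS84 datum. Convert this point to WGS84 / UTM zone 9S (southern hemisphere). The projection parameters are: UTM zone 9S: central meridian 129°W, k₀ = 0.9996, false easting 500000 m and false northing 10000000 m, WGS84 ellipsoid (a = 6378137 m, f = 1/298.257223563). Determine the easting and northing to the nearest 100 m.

E 718700 m, N 9340500 m

Zone 9 central meridian λ₀ = 6×9 − 183 = -129°; Δλ = +1.9754°.
Transverse Mercator on WGS84 with k₀ = 0.9996 gives E = 718673.812 m, N = 9340504.821 m.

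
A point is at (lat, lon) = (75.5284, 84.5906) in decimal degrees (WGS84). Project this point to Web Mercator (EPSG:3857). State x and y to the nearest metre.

Web Mercator is spherical with R = a = 6378137 m.
x = R·λ = 6378137 × 1.476384486 = 9416582.518 m.
y = R·ln tan(π/4 + φ/2) = 6378137 × 2.063849900 = 13163517.409 m.

x 9416583 m, y 13163517 m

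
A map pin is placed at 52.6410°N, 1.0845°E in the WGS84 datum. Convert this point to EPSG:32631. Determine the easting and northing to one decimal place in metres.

E 370392.7 m, N 5834058.3 m

Zone 31 central meridian λ₀ = 6×31 − 183 = 3°; Δλ = -1.9155°.
Transverse Mercator on WGS84 with k₀ = 0.9996 gives E = 370392.708 m, N = 5834058.273 m.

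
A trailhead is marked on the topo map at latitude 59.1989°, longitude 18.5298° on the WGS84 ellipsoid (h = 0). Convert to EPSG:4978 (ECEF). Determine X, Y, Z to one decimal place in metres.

WGS84: a = 6378137 m, e² = 0.006694380; N(φ) = a/√(1−e²sin²φ) = 6393946.657 m.
X = (N+h)·cosφ·cosλ = 3104346.957 m; Y = (N+h)·cosφ·sinλ = 1040495.631 m; Z = (N(1−e²)+h)·sinφ = 5455314.828 m.

X 3104347.0 m, Y 1040495.6 m, Z 5455314.8 m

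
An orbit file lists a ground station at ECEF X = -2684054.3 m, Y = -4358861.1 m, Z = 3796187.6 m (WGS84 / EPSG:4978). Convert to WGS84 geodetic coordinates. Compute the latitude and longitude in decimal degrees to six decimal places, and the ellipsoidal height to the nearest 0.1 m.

λ = atan2(Y, X) = -121.62350002°; p = √(X²+Y²) = 5118966.5 m.
Bowring's method on WGS84 (a = 6378137 m, b = 6356752.314 m) gives φ = 36.74459974°, h = 2454.151 m.

lat 36.744600°, lon -121.623500°, h 2454.2 m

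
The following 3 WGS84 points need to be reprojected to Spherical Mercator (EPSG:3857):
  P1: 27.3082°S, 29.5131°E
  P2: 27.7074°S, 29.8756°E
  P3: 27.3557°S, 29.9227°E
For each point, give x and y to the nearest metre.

P1: x 3285383 m, y -3162030 m; P2: x 3325737 m, y -3212133 m; P3: x 3330980 m, y -3167982 m

Web Mercator: x = R·λ, y = R·ln tan(π/4+φ/2), R = 6378137 m.
P1 (-27.3082°, 29.5131°) → (3285383.264, -3162030.317) m.
P2 (-27.7074°, 29.8756°) → (3325736.579, -3212133.459) m.
P3 (-27.3557°, 29.9227°) → (3330979.727, -3167982.485) m.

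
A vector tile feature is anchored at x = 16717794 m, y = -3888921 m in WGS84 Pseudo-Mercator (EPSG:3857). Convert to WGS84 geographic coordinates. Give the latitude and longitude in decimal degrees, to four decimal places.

R = 6378137 m. λ = x/R = 150.17849867°.
φ = 2·arctan(exp(y/R)) − 90° = 2·arctan(0.54350) − 90° = -32.95189825°.

lat -32.9519°, lon 150.1785°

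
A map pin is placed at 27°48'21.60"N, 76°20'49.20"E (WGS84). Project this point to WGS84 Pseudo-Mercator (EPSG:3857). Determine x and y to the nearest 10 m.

x 8498910 m, y 3224540 m

Web Mercator is spherical with R = a = 6378137 m.
x = R·λ = 6378137 × 1.332506524 = 8498909.164 m.
y = R·ln tan(π/4 + φ/2) = 6378137 × 0.505560914 = 3224536.772 m.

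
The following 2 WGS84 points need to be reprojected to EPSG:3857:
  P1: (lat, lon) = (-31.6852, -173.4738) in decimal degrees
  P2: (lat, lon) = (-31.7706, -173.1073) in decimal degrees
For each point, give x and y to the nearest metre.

Web Mercator: x = R·λ, y = R·ln tan(π/4+φ/2), R = 6378137 m.
P1 (-31.6852°, -173.4738°) → (-19311015.082, -3722058.801) m.
P2 (-31.7706°, -173.1073°) → (-19270216.489, -3733235.838) m.

P1: x -19311015 m, y -3722059 m; P2: x -19270216 m, y -3733236 m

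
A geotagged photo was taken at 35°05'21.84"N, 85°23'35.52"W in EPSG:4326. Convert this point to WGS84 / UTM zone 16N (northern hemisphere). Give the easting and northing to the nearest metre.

E 646470 m, N 3884138 m

Zone 16 central meridian λ₀ = 6×16 − 183 = -87°; Δλ = +1.6068°.
Transverse Mercator on WGS84 with k₀ = 0.9996 gives E = 646470.074 m, N = 3884138.075 m.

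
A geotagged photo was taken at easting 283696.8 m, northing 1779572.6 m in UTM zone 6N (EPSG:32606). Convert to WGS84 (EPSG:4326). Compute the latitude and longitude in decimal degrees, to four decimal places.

Zone 6N: λ₀ = -147°, k₀ = 0.9996, false easting 500000 m.
Meridian distance M = (N − FN)/k₀ = 1780284.7 m.
Inverse transverse Mercator on WGS84 gives φ = 16.08659979°, λ = -149.02220008°.

lat 16.0866°, lon -149.0222°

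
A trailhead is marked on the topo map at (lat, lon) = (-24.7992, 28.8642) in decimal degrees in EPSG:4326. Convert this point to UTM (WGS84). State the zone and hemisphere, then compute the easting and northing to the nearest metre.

Zone 35S: E 688442 m, N 7256000 m

Longitude 28.8642° lies in the 6° band [24°, 30°), giving zone 35; latitude is south of the equator, so 35S.
Zone 35 central meridian λ₀ = 6×35 − 183 = 27°; Δλ = +1.8642°.
Transverse Mercator on WGS84 with k₀ = 0.9996 gives E = 688442.161 m, N = 7256000.106 m.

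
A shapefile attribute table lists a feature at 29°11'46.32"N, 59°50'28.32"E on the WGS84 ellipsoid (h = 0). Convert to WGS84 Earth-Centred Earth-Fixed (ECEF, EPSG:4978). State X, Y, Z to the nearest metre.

X 2799496 m, Y 4817981 m, Z 3092903 m

WGS84: a = 6378137 m, e² = 0.006694380; N(φ) = a/√(1−e²sin²φ) = 6383223.045 m.
X = (N+h)·cosφ·cosλ = 2799495.590 m; Y = (N+h)·cosφ·sinλ = 4817980.660 m; Z = (N(1−e²)+h)·sinφ = 3092902.850 m.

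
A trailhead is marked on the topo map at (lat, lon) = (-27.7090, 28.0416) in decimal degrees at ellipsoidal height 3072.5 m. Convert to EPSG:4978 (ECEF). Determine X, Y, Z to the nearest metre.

X 4989822 m, Y 2657784 m, Z -2949423 m

WGS84: a = 6378137 m, e² = 0.006694380; N(φ) = a/√(1−e²sin²φ) = 6382757.794 m.
X = (N+h)·cosφ·cosλ = 4989822.091 m; Y = (N+h)·cosφ·sinλ = 2657784.405 m; Z = (N(1−e²)+h)·sinφ = -2949422.510 m.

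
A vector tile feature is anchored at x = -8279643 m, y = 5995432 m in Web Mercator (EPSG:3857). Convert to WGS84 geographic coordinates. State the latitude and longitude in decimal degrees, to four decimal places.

lat 47.3259°, lon -74.3773°

R = 6378137 m. λ = x/R = -74.37729854°.
φ = 2·arctan(exp(y/R)) − 90° = 2·arctan(2.55997) − 90° = 47.32589735°.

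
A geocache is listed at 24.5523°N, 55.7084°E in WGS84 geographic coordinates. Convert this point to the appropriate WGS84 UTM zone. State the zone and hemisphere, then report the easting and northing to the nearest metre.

Longitude 55.7084° lies in the 6° band [54°, 60°), giving zone 40; latitude is north of the equator, so 40N.
Zone 40 central meridian λ₀ = 6×40 − 183 = 57°; Δλ = -1.2916°.
Transverse Mercator on WGS84 with k₀ = 0.9996 gives E = 369189.409 m, N = 2715988.771 m.

Zone 40N: E 369189 m, N 2715989 m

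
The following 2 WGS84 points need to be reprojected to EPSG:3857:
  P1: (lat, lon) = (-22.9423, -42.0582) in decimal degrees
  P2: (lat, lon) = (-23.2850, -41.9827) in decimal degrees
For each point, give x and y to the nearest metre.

Web Mercator: x = R·λ, y = R·ln tan(π/4+φ/2), R = 6378137 m.
P1 (-22.9423°, -42.0582°) → (-4681897.408, -2625042.288) m.
P2 (-23.2850°, -41.9827°) → (-4673492.786, -2666521.146) m.

P1: x -4681897 m, y -2625042 m; P2: x -4673493 m, y -2666521 m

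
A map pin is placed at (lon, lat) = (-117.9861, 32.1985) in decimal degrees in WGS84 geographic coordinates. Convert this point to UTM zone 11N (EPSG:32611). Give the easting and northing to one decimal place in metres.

Zone 11 central meridian λ₀ = 6×11 − 183 = -117°; Δλ = -0.9861°.
Transverse Mercator on WGS84 with k₀ = 0.9996 gives E = 407056.812 m, N = 3562864.473 m.

E 407056.8 m, N 3562864.5 m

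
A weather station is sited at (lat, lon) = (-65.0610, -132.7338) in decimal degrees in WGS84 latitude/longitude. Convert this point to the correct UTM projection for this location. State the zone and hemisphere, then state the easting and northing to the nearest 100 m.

Longitude -132.7338° lies in the 6° band [-138°, -132°), giving zone 8; latitude is south of the equator, so 8S.
Zone 8 central meridian λ₀ = 6×8 − 183 = -135°; Δλ = +2.2662°.
Transverse Mercator on WGS84 with k₀ = 0.9996 gives E = 606604.752 m, N = 2782835.052 m.

Zone 8S: E 606600 m, N 2782800 m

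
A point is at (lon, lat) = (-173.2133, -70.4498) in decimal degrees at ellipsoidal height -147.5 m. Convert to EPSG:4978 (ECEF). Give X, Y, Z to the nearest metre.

WGS84: a = 6378137 m, e² = 0.006694380; N(φ) = a/√(1−e²sin²φ) = 6397180.162 m.
X = (N+h)·cosφ·cosλ = -2125656.225 m; Y = (N+h)·cosφ·sinλ = -252968.731 m; Z = (N(1−e²)+h)·sinφ = -5987878.947 m.

X -2125656 m, Y -252969 m, Z -5987879 m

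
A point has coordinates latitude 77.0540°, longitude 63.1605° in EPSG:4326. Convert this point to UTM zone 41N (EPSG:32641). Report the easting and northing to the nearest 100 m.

E 504000 m, N 8552800 m

Zone 41 central meridian λ₀ = 6×41 − 183 = 63°; Δλ = +0.1605°.
Transverse Mercator on WGS84 with k₀ = 0.9996 gives E = 504013.917 m, N = 8552804.635 m.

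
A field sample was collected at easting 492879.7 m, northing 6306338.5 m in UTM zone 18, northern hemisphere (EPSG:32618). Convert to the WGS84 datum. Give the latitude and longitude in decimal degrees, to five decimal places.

lat 56.90070°, lon -75.11690°

Zone 18N: λ₀ = -75°, k₀ = 0.9996, false easting 500000 m.
Meridian distance M = (N − FN)/k₀ = 6308862.0 m.
Inverse transverse Mercator on WGS84 gives φ = 56.90070017°, λ = -75.11689954°.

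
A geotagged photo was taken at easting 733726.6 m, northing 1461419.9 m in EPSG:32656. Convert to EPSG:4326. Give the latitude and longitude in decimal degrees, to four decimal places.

lat 13.2105°, lon 155.1567°

Zone 56N: λ₀ = 153°, k₀ = 0.9996, false easting 500000 m.
Meridian distance M = (N − FN)/k₀ = 1462004.7 m.
Inverse transverse Mercator on WGS84 gives φ = 13.21049961°, λ = 155.15670025°.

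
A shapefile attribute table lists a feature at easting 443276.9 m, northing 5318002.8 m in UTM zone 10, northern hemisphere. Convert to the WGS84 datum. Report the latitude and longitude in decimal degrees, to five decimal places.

Zone 10N: λ₀ = -123°, k₀ = 0.9996, false easting 500000 m.
Meridian distance M = (N − FN)/k₀ = 5320130.9 m.
Inverse transverse Mercator on WGS84 gives φ = 48.01280045°, λ = -123.76059959°.

lat 48.01280°, lon -123.76060°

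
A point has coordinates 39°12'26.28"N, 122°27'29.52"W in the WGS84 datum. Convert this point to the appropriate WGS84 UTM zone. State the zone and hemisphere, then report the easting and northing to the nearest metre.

Longitude -122.4582° lies in the 6° band [-126°, -120°), giving zone 10; latitude is north of the equator, so 10N.
Zone 10 central meridian λ₀ = 6×10 − 183 = -123°; Δλ = +0.5418°.
Transverse Mercator on WGS84 with k₀ = 0.9996 gives E = 546778.348 m, N = 4339921.109 m.

Zone 10N: E 546778 m, N 4339921 m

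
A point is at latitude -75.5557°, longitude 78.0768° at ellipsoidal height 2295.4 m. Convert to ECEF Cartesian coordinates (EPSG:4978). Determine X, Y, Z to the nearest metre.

WGS84: a = 6378137 m, e² = 0.006694380; N(φ) = a/√(1−e²sin²φ) = 6398252.279 m.
X = (N+h)·cosφ·cosλ = 329846.666 m; Y = (N+h)·cosφ·sinλ = 1562099.520 m; Z = (N(1−e²)+h)·sinφ = -6156751.712 m.

X 329847 m, Y 1562100 m, Z -6156752 m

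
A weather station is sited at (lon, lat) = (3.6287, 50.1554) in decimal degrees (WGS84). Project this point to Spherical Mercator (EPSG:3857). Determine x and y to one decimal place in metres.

x 403945.0 m, y 6473232.0 m

Web Mercator is spherical with R = a = 6378137 m.
x = R·λ = 6378137 × 0.063332763 = 403945.036 m.
y = R·ln tan(π/4 + φ/2) = 6378137 × 1.014909527 = 6473232.006 m.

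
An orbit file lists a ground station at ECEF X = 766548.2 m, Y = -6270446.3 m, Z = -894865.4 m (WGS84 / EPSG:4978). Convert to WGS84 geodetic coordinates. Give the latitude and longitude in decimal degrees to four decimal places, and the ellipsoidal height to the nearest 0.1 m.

lat -8.1163°, lon -83.0303°, h 2479.9 m

λ = atan2(Y, X) = -83.03029992°; p = √(X²+Y²) = 6317127.0 m.
Bowring's method on WGS84 (a = 6378137 m, b = 6356752.314 m) gives φ = -8.11630047°, h = 2479.882 m.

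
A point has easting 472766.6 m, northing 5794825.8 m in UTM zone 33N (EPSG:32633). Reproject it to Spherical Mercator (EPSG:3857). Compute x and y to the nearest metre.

Unproject from UTM 33N (λ₀ = 15°) → φ = 52.30309968°, λ = 14.60060006°.
Web Mercator (R = 6378137 m): x = 1625331.364 m, y = 6855116.404 m.

x 1625331 m, y 6855116 m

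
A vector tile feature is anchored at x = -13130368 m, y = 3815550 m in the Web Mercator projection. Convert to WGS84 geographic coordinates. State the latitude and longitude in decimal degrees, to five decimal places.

lat 32.39710°, lon -117.95210°

R = 6378137 m. λ = x/R = -117.95210261°.
φ = 2·arctan(exp(y/R)) − 90° = 2·arctan(1.81888) − 90° = 32.39710158°.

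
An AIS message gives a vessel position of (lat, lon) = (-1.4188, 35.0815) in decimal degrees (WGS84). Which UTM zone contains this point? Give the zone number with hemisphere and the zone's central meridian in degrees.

UTM zone = ⌊(λ + 180)/6⌋ + 1; 35.0815° ∈ [30°, 36°) → zone 36.
Hemisphere: S (φ < 0).
Central meridian λ₀ = 6×36 − 183 = 33°.

Zone 36S, central meridian 33°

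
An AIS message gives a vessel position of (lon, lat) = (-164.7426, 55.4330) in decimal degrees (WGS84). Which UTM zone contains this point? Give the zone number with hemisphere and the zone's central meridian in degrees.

Zone 3N, central meridian -165°

UTM zone = ⌊(λ + 180)/6⌋ + 1; -164.7426° ∈ [-168°, -162°) → zone 3.
Hemisphere: N (φ ≥ 0).
Central meridian λ₀ = 6×3 − 183 = -165°.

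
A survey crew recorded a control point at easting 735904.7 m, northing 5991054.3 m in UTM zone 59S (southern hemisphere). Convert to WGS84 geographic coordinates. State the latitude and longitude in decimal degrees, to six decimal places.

lat -36.196600°, lon 173.623700°

Zone 59S: λ₀ = 171°, k₀ = 0.9996, false easting 500000 m, false northing 10000000 m.
Meridian distance M = (N − FN)/k₀ = -4010549.9 m.
Inverse transverse Mercator on WGS84 gives φ = -36.19660000°, λ = 173.62370024°.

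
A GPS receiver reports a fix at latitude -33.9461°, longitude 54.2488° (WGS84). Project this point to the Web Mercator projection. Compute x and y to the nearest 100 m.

x 6038900 m, y -4021600 m

Web Mercator is spherical with R = a = 6378137 m.
x = R·λ = 6378137 × 0.946820175 = 6038948.792 m.
y = R·ln tan(π/4 + φ/2) = 6378137 × -0.630523751 = -4021566.867 m.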